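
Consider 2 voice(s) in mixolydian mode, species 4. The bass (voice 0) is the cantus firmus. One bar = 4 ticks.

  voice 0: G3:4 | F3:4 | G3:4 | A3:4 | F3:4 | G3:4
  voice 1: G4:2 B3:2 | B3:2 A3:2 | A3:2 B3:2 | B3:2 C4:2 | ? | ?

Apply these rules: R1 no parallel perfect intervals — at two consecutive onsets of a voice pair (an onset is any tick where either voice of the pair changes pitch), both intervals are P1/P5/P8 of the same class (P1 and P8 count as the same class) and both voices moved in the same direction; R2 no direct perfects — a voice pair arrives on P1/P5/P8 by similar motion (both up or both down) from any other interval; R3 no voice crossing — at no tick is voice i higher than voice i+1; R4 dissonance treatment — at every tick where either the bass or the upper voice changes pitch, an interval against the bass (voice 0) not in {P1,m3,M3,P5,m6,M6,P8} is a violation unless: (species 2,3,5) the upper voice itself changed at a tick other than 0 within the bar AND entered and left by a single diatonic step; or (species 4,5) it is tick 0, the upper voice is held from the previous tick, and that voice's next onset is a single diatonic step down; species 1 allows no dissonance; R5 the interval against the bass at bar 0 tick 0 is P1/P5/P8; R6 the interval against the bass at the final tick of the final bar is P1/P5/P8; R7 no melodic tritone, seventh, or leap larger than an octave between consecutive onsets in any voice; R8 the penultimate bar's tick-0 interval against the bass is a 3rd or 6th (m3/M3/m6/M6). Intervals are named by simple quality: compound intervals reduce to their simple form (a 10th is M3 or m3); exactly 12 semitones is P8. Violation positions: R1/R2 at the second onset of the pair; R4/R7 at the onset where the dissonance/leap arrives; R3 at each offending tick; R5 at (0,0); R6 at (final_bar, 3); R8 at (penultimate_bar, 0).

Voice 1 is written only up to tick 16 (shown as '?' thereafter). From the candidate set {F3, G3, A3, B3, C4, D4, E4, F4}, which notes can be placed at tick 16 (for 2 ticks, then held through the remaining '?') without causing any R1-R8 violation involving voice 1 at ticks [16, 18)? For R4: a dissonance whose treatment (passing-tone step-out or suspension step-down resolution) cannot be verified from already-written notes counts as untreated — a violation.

{A3, D4}

F3: violates R2,R8
G3: violates R4,R8
A3: legal
B3: violates R4,R8
C4: violates R8
D4: legal
E4: violates R4,R8
F4: violates R8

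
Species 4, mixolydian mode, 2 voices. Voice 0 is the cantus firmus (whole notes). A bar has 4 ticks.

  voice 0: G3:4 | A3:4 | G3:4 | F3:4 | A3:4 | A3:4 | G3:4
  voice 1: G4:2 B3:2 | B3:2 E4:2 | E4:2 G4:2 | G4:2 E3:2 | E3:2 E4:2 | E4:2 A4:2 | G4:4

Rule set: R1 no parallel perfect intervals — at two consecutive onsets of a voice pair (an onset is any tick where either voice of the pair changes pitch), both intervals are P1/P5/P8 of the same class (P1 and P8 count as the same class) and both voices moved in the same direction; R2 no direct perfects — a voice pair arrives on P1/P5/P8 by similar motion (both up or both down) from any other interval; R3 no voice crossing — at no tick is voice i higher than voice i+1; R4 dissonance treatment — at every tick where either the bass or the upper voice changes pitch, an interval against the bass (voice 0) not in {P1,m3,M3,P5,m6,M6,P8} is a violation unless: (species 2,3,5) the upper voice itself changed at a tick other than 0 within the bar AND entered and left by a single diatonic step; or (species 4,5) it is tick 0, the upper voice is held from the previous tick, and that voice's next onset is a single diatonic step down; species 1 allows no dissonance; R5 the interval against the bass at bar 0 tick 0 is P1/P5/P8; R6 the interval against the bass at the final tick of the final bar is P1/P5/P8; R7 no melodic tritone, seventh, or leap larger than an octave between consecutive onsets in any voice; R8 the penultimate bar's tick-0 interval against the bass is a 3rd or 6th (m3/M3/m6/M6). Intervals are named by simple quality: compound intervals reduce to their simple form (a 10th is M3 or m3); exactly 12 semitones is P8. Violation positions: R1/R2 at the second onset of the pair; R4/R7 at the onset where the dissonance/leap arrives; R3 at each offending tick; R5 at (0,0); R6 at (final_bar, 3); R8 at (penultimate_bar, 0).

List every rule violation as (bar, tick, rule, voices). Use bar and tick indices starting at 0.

bar 0: v0=G3 v1=G4 downbeat P8
bar 1: v0=A3 v1=B3 downbeat M2
bar 2: v0=G3 v1=E4 downbeat M6
bar 3: v0=F3 v1=G4 downbeat M2
bar 4: v0=A3 v1=E3 downbeat P4
bar 5: v0=A3 v1=E4 downbeat P5
bar 6: v0=G3 v1=G4 downbeat P8
  -> R4 @ bar 1 tick 0 v(0, 1): A3/B3 M2 untreated
  -> R4 @ bar 3 tick 0 v(0, 1): F3/G4 M2 untreated
  -> R3 @ bar 3 tick 2 v(0, 1): F3 above E3
  -> R4 @ bar 3 tick 2 v(0, 1): F3/E3 m2 untreated
  -> R7 @ bar 3 tick 2 v(1,): G4->E3 leap 15st
  -> R3 @ bar 3 tick 3 v(0, 1): F3 above E3
  -> R3 @ bar 4 tick 0 v(0, 1): A3 above E3
  -> R4 @ bar 4 tick 0 v(0, 1): A3/E3 P4 untreated
  -> R3 @ bar 4 tick 1 v(0, 1): A3 above E3
  -> R8 @ bar 5 tick 0 v(0, 1): penult P5 not 3rd/6th
  -> R1 @ bar 6 tick 0 v(0, 1): A3/A4 P8 -> G3/G4 P8 similar

(1, 0, R4, (0, 1))
(3, 0, R4, (0, 1))
(3, 2, R3, (0, 1))
(3, 2, R4, (0, 1))
(3, 2, R7, (1,))
(3, 3, R3, (0, 1))
(4, 0, R3, (0, 1))
(4, 0, R4, (0, 1))
(4, 1, R3, (0, 1))
(5, 0, R8, (0, 1))
(6, 0, R1, (0, 1))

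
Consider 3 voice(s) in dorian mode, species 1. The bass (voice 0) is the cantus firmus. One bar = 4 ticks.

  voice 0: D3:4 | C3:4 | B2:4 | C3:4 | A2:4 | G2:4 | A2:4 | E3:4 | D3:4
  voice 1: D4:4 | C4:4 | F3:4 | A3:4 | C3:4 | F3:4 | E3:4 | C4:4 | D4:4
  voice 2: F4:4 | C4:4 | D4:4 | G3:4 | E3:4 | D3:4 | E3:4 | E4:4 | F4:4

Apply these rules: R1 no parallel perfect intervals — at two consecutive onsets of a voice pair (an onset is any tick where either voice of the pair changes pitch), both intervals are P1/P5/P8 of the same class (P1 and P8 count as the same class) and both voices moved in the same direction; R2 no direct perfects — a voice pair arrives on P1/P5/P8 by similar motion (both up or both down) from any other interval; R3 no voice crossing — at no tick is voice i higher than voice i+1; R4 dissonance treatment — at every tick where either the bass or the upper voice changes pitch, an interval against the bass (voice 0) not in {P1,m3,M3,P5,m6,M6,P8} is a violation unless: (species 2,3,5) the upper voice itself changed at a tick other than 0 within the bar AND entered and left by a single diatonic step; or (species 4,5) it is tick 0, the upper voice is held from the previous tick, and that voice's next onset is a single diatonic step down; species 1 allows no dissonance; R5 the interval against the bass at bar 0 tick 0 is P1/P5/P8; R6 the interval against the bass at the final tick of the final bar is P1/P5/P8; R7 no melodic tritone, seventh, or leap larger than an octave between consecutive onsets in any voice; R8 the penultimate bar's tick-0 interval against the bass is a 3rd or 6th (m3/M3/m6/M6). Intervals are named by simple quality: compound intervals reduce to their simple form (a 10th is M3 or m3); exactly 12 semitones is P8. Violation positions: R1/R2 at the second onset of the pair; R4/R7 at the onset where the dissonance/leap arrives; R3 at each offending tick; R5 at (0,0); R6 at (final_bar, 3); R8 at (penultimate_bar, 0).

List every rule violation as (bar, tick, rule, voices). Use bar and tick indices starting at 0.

(0, 0, R5, (0, 2))
(1, 0, R1, (0, 1))
(1, 0, R2, (0, 2))
(1, 0, R2, (1, 2))
(2, 0, R4, (0, 1))
(3, 0, R3, (1, 2))
(3, 1, R3, (1, 2))
(3, 2, R3, (1, 2))
(3, 3, R3, (1, 2))
(4, 0, R1, (0, 2))
(5, 0, R1, (0, 2))
(5, 0, R3, (1, 2))
(5, 0, R4, (0, 1))
(5, 1, R3, (1, 2))
(5, 2, R3, (1, 2))
(5, 3, R3, (1, 2))
(6, 0, R1, (0, 2))
(7, 0, R2, (0, 2))
(7, 0, R8, (0, 2))
(8, 3, R6, (0, 2))

bar 0: v0=D3 v1=D4 v2=F4 downbeat m3
bar 1: v0=C3 v1=C4 v2=C4 downbeat P8
bar 2: v0=B2 v1=F3 v2=D4 downbeat m3
bar 3: v0=C3 v1=A3 v2=G3 downbeat P5
bar 4: v0=A2 v1=C3 v2=E3 downbeat P5
bar 5: v0=G2 v1=F3 v2=D3 downbeat P5
bar 6: v0=A2 v1=E3 v2=E3 downbeat P5
bar 7: v0=E3 v1=C4 v2=E4 downbeat P8
bar 8: v0=D3 v1=D4 v2=F4 downbeat m3
  -> R5 @ bar 0 tick 0 v(0, 2): opens on m3
  -> R1 @ bar 1 tick 0 v(0, 1): D3/D4 P8 -> C3/C4 P8 similar
  -> R2 @ bar 1 tick 0 v(0, 2): D3/F4 m3 -> C3/C4 P8 similar
  -> R2 @ bar 1 tick 0 v(1, 2): D4/F4 m3 -> C4/C4 P1 similar
  -> R4 @ bar 2 tick 0 v(0, 1): B2/F3 TT untreated
  -> R3 @ bar 3 tick 0 v(1, 2): A3 above G3
  -> R3 @ bar 3 tick 1 v(1, 2): A3 above G3
  -> R3 @ bar 3 tick 2 v(1, 2): A3 above G3
  -> R3 @ bar 3 tick 3 v(1, 2): A3 above G3
  -> R1 @ bar 4 tick 0 v(0, 2): C3/G3 P5 -> A2/E3 P5 similar
  -> R1 @ bar 5 tick 0 v(0, 2): A2/E3 P5 -> G2/D3 P5 similar
  -> R3 @ bar 5 tick 0 v(1, 2): F3 above D3
  -> R4 @ bar 5 tick 0 v(0, 1): G2/F3 m7 untreated
  -> R3 @ bar 5 tick 1 v(1, 2): F3 above D3
  -> R3 @ bar 5 tick 2 v(1, 2): F3 above D3
  -> R3 @ bar 5 tick 3 v(1, 2): F3 above D3
  -> R1 @ bar 6 tick 0 v(0, 2): G2/D3 P5 -> A2/E3 P5 similar
  -> R2 @ bar 7 tick 0 v(0, 2): A2/E3 P5 -> E3/E4 P8 similar
  -> R8 @ bar 7 tick 0 v(0, 2): penult P8 not 3rd/6th
  -> R6 @ bar 8 tick 3 v(0, 2): closes on m3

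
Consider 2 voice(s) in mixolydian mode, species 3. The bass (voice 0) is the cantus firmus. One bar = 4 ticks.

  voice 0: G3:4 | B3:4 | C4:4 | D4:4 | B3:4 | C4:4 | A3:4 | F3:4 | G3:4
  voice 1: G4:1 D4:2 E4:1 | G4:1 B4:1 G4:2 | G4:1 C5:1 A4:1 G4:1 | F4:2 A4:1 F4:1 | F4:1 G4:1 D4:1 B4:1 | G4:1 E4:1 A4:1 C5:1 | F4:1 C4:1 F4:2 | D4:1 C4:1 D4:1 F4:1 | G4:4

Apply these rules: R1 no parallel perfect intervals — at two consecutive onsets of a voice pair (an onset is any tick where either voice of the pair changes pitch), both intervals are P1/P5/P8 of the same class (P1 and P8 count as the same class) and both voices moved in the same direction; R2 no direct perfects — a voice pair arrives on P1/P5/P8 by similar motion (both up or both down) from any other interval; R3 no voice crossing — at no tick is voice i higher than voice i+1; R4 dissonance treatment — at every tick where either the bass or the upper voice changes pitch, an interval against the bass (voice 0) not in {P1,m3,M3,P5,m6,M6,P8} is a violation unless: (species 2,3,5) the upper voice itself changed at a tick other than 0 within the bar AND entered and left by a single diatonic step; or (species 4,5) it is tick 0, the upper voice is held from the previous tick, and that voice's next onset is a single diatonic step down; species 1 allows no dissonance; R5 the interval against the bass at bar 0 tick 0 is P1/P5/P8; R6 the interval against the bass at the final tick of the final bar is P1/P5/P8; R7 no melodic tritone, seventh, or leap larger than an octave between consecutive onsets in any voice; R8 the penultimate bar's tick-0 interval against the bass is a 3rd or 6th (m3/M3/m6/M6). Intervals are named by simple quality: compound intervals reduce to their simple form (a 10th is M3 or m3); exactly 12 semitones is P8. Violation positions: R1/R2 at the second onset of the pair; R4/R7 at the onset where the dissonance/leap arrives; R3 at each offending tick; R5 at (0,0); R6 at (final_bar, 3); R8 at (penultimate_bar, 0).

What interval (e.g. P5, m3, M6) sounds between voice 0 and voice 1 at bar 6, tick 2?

voice 0=A3 voice 1=F4 -> m6

m6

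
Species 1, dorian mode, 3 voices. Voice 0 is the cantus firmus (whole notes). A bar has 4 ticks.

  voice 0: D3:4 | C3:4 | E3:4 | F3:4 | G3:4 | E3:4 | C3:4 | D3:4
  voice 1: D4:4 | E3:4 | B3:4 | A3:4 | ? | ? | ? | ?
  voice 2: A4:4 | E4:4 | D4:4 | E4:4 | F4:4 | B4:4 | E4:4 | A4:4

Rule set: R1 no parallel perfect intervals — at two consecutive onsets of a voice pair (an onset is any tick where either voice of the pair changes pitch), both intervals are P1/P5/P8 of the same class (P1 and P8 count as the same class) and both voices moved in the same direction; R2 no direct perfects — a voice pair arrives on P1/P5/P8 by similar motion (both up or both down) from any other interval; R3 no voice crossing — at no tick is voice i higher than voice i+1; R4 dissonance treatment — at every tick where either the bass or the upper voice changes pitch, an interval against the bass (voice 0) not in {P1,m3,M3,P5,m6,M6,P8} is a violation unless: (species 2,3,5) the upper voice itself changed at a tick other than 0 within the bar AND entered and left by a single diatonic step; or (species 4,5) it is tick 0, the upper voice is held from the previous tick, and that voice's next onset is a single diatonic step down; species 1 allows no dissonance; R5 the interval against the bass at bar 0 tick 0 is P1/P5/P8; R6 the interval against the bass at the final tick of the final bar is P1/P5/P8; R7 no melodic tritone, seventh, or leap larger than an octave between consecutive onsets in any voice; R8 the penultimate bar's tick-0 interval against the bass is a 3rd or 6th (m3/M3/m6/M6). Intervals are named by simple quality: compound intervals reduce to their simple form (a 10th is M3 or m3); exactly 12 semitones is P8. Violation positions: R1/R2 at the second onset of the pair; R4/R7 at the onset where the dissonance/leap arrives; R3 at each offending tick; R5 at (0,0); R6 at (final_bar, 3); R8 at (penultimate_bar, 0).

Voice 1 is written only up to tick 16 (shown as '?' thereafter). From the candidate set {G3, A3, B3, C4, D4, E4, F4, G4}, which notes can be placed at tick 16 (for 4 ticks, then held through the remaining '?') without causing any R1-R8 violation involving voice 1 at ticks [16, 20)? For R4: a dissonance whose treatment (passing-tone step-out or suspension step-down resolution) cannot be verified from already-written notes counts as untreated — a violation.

{B3, E4, G3}

G3: legal
A3: violates R4
B3: legal
C4: violates R4
D4: violates R2
E4: legal
F4: violates R2,R4
G4: violates R2,R3,R7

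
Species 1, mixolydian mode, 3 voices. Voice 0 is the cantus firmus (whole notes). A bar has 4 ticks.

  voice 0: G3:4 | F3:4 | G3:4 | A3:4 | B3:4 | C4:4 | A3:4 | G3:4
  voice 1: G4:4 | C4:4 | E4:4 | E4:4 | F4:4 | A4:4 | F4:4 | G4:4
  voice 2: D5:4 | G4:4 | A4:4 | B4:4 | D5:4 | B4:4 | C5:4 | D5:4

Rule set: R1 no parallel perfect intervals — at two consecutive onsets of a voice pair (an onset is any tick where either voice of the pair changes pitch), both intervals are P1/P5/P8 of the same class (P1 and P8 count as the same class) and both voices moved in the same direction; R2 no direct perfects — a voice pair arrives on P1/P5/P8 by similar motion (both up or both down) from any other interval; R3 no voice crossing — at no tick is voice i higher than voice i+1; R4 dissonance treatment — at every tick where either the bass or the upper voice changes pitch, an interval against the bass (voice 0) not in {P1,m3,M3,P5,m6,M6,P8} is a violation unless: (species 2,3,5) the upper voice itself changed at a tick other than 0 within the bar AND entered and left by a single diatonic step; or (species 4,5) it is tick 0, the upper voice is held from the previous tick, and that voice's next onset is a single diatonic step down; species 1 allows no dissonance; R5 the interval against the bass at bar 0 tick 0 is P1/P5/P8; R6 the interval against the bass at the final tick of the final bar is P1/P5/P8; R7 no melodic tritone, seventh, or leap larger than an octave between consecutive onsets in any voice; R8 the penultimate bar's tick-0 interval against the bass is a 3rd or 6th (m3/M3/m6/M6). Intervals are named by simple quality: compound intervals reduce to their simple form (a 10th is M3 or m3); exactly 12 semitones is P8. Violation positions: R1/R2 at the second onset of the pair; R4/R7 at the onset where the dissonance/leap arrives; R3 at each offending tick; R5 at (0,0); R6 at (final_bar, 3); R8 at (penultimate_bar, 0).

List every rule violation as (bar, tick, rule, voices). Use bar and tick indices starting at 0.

bar 0: v0=G3 v1=G4 v2=D5 downbeat P5
bar 1: v0=F3 v1=C4 v2=G4 downbeat M2
bar 2: v0=G3 v1=E4 v2=A4 downbeat M2
bar 3: v0=A3 v1=E4 v2=B4 downbeat M2
bar 4: v0=B3 v1=F4 v2=D5 downbeat m3
bar 5: v0=C4 v1=A4 v2=B4 downbeat M7
bar 6: v0=A3 v1=F4 v2=C5 downbeat m3
bar 7: v0=G3 v1=G4 v2=D5 downbeat P5
  -> R1 @ bar 1 tick 0 v(1, 2): G4/D5 P5 -> C4/G4 P5 similar
  -> R2 @ bar 1 tick 0 v(0, 1): G3/G4 P8 -> F3/C4 P5 similar
  -> R4 @ bar 1 tick 0 v(0, 2): F3/G4 M2 untreated
  -> R4 @ bar 2 tick 0 v(0, 2): G3/A4 M2 untreated
  -> R4 @ bar 3 tick 0 v(0, 2): A3/B4 M2 untreated
  -> R4 @ bar 4 tick 0 v(0, 1): B3/F4 TT untreated
  -> R4 @ bar 5 tick 0 v(0, 2): C4/B4 M7 untreated
  -> R1 @ bar 7 tick 0 v(1, 2): F4/C5 P5 -> G4/D5 P5 similar

(1, 0, R1, (1, 2))
(1, 0, R2, (0, 1))
(1, 0, R4, (0, 2))
(2, 0, R4, (0, 2))
(3, 0, R4, (0, 2))
(4, 0, R4, (0, 1))
(5, 0, R4, (0, 2))
(7, 0, R1, (1, 2))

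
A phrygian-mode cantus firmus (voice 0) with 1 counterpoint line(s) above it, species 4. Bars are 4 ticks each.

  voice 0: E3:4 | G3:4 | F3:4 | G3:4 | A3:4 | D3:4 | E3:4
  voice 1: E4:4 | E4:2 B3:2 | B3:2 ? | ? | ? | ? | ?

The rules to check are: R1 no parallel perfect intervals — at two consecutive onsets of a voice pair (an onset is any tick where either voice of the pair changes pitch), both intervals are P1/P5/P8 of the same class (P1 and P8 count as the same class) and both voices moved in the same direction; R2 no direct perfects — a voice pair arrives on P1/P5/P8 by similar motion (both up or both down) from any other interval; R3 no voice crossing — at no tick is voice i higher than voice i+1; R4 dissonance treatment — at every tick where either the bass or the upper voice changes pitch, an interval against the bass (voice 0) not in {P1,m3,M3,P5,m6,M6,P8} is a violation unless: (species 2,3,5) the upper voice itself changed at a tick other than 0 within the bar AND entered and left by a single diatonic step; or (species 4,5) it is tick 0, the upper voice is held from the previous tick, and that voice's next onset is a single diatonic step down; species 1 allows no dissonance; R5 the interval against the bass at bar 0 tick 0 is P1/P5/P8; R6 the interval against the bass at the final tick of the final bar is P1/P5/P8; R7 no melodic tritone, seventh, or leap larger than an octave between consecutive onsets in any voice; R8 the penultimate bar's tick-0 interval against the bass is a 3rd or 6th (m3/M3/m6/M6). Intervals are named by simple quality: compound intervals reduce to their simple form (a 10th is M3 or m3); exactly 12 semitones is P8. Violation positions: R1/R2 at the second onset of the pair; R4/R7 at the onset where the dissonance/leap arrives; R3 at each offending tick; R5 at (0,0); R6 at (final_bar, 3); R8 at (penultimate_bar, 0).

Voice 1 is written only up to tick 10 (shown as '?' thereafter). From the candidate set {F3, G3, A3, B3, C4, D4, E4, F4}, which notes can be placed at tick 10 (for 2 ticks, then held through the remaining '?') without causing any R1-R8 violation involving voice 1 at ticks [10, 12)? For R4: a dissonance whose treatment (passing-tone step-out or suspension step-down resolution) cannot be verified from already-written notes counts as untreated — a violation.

F3: violates R7
G3: violates R4
A3: legal
B3: legal
C4: legal
D4: legal
E4: violates R4
F4: violates R7

{A3, B3, C4, D4}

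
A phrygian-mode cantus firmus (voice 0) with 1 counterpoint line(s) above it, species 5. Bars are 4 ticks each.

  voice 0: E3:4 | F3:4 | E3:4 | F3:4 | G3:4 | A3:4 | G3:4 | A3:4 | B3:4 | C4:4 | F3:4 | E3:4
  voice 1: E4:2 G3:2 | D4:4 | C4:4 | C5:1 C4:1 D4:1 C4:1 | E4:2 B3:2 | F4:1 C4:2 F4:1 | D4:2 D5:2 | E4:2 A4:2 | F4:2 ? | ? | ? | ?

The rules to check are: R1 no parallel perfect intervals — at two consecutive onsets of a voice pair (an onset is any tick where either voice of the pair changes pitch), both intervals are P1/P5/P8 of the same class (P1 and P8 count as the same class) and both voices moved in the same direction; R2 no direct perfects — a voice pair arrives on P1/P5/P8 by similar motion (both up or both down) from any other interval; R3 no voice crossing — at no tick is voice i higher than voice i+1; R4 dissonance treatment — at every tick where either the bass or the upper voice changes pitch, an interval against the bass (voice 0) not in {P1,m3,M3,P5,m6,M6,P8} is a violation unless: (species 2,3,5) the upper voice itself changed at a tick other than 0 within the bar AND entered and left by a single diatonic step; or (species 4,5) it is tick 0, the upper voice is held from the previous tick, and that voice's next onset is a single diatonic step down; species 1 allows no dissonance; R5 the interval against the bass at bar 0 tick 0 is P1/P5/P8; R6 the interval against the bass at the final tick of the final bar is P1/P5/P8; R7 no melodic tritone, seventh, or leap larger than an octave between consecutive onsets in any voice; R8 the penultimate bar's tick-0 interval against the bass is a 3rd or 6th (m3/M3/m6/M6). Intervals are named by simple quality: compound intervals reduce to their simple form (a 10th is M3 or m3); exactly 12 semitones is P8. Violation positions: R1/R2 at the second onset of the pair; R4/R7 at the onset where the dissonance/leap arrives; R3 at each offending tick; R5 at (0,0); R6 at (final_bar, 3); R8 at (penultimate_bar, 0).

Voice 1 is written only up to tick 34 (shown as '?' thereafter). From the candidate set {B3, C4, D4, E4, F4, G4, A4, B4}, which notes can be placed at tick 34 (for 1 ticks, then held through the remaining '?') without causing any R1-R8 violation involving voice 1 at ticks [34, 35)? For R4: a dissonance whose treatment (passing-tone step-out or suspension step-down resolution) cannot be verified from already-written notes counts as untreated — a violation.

B3: violates R7
C4: violates R4
D4: legal
E4: violates R4
F4: legal
G4: legal
A4: violates R4
B4: violates R7

{D4, F4, G4}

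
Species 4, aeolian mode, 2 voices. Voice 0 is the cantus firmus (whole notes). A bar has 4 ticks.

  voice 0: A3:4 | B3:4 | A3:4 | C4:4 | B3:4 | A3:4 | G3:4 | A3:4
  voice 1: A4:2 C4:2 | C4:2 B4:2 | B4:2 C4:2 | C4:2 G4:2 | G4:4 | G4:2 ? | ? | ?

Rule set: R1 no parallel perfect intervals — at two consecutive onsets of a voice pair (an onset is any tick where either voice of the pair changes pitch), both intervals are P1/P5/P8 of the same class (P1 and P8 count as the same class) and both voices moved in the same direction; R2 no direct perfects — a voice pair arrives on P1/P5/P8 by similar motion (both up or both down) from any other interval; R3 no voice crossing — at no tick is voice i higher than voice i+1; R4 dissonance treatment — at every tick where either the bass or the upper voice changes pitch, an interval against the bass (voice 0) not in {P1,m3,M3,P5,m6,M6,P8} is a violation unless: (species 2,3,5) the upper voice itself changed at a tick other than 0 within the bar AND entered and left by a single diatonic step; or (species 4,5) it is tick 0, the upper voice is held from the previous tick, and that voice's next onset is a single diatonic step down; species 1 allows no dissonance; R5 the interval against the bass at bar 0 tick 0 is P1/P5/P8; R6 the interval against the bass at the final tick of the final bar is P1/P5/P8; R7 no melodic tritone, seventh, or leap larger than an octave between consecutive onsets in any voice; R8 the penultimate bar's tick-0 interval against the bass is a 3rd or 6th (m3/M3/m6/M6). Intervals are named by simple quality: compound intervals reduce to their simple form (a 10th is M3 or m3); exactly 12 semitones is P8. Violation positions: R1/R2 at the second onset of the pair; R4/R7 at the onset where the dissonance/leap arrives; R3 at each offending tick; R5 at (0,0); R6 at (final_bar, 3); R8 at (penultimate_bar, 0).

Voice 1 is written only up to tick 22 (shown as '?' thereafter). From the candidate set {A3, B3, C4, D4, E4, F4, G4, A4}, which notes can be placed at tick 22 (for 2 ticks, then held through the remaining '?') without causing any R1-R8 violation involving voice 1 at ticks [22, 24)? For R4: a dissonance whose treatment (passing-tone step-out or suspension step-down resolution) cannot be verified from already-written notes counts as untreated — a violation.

{A4, C4, E4, F4, G4}

A3: violates R7
B3: violates R4
C4: legal
D4: violates R4
E4: legal
F4: legal
G4: legal
A4: legal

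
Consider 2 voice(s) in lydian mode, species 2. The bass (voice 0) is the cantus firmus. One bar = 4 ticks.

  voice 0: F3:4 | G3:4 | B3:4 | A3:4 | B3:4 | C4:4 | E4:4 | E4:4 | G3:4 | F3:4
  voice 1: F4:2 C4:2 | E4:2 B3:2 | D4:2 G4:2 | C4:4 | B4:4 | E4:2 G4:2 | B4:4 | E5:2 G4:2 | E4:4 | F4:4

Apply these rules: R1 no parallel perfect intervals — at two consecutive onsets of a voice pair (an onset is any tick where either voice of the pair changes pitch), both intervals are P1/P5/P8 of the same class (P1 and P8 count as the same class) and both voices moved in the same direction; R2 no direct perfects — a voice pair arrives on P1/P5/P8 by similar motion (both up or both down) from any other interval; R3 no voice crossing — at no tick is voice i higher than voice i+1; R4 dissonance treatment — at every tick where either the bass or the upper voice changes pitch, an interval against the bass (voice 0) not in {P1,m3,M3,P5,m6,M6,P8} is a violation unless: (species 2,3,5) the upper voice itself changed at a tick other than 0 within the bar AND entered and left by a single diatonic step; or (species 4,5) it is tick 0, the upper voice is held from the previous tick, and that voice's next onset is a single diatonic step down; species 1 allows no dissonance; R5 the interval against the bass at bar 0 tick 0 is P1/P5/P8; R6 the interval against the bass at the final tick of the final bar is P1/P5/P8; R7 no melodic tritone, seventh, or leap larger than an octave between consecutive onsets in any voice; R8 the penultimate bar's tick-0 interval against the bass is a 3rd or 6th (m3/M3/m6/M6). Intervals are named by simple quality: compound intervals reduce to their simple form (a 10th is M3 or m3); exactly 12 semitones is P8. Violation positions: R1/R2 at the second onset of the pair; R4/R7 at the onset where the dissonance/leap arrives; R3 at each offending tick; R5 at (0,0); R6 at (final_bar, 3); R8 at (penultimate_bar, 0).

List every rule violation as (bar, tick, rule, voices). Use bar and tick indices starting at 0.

bar 0: v0=F3 v1=F4 downbeat P8
bar 1: v0=G3 v1=E4 downbeat M6
bar 2: v0=B3 v1=D4 downbeat m3
bar 3: v0=A3 v1=C4 downbeat m3
bar 4: v0=B3 v1=B4 downbeat P8
bar 5: v0=C4 v1=E4 downbeat M3
bar 6: v0=E4 v1=B4 downbeat P5
bar 7: v0=E4 v1=E5 downbeat P8
bar 8: v0=G3 v1=E4 downbeat M6
bar 9: v0=F3 v1=F4 downbeat P8
  -> R2 @ bar 4 tick 0 v(0, 1): A3/C4 m3 -> B3/B4 P8 similar
  -> R7 @ bar 4 tick 0 v(1,): C4->B4 leap 11st
  -> R1 @ bar 6 tick 0 v(0, 1): C4/G4 P5 -> E4/B4 P5 similar

(4, 0, R2, (0, 1))
(4, 0, R7, (1,))
(6, 0, R1, (0, 1))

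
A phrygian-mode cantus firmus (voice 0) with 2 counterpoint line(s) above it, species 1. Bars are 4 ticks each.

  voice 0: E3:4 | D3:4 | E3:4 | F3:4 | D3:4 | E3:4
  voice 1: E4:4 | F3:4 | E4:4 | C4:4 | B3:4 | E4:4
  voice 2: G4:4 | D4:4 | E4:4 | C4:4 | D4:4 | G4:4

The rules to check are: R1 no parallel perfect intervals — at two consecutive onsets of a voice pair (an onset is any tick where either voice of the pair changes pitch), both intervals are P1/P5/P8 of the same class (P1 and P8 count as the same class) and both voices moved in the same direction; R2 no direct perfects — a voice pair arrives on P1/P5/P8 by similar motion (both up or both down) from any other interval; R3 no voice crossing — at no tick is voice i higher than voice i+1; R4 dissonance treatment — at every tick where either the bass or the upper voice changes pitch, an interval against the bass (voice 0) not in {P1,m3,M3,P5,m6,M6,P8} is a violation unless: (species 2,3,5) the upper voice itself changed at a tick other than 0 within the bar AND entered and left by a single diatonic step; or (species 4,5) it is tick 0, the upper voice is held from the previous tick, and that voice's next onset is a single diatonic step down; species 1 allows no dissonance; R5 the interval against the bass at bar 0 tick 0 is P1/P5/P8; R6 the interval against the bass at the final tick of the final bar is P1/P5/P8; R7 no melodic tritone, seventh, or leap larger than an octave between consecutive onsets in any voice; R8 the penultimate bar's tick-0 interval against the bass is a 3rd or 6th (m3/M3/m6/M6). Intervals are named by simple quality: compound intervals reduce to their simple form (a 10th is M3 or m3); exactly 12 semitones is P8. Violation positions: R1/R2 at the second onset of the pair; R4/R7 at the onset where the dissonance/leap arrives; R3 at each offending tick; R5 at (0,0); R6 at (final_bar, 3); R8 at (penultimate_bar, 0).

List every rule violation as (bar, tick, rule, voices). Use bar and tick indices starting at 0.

(0, 0, R5, (0, 2))
(1, 0, R2, (0, 2))
(1, 0, R7, (1,))
(2, 0, R1, (0, 2))
(2, 0, R2, (0, 1))
(2, 0, R2, (1, 2))
(2, 0, R7, (1,))
(3, 0, R1, (1, 2))
(4, 0, R8, (0, 2))
(5, 0, R2, (0, 1))
(5, 3, R6, (0, 2))

bar 0: v0=E3 v1=E4 v2=G4 downbeat m3
bar 1: v0=D3 v1=F3 v2=D4 downbeat P8
bar 2: v0=E3 v1=E4 v2=E4 downbeat P8
bar 3: v0=F3 v1=C4 v2=C4 downbeat P5
bar 4: v0=D3 v1=B3 v2=D4 downbeat P8
bar 5: v0=E3 v1=E4 v2=G4 downbeat m3
  -> R5 @ bar 0 tick 0 v(0, 2): opens on m3
  -> R2 @ bar 1 tick 0 v(0, 2): E3/G4 m3 -> D3/D4 P8 similar
  -> R7 @ bar 1 tick 0 v(1,): E4->F3 leap 11st
  -> R1 @ bar 2 tick 0 v(0, 2): D3/D4 P8 -> E3/E4 P8 similar
  -> R2 @ bar 2 tick 0 v(0, 1): D3/F3 m3 -> E3/E4 P8 similar
  -> R2 @ bar 2 tick 0 v(1, 2): F3/D4 M6 -> E4/E4 P1 similar
  -> R7 @ bar 2 tick 0 v(1,): F3->E4 leap 11st
  -> R1 @ bar 3 tick 0 v(1, 2): E4/E4 P1 -> C4/C4 P1 similar
  -> R8 @ bar 4 tick 0 v(0, 2): penult P8 not 3rd/6th
  -> R2 @ bar 5 tick 0 v(0, 1): D3/B3 M6 -> E3/E4 P8 similar
  -> R6 @ bar 5 tick 3 v(0, 2): closes on m3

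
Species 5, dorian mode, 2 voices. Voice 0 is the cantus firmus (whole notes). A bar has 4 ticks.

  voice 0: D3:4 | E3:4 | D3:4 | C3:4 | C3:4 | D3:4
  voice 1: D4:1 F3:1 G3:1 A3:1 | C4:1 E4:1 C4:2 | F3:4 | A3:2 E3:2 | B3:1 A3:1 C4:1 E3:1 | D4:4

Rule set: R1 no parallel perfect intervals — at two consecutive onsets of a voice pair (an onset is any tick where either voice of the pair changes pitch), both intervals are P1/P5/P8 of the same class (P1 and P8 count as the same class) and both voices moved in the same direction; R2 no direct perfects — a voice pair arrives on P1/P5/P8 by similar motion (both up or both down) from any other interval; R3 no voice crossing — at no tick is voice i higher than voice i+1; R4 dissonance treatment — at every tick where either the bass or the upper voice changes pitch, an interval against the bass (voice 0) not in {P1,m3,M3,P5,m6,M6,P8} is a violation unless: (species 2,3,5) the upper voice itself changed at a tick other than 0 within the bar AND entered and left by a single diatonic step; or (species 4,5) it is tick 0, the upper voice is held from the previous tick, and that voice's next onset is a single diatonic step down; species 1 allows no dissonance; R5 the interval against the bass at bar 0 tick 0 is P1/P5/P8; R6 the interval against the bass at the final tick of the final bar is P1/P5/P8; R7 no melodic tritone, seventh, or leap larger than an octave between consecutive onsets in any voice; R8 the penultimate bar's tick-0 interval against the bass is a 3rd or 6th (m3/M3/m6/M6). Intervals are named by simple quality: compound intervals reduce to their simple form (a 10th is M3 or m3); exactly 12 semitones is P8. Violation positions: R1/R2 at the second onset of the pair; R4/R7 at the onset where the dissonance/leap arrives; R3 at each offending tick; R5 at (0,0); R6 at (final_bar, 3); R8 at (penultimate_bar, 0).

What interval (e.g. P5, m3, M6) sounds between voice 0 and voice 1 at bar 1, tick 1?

P8

voice 0=E3 voice 1=E4 -> P8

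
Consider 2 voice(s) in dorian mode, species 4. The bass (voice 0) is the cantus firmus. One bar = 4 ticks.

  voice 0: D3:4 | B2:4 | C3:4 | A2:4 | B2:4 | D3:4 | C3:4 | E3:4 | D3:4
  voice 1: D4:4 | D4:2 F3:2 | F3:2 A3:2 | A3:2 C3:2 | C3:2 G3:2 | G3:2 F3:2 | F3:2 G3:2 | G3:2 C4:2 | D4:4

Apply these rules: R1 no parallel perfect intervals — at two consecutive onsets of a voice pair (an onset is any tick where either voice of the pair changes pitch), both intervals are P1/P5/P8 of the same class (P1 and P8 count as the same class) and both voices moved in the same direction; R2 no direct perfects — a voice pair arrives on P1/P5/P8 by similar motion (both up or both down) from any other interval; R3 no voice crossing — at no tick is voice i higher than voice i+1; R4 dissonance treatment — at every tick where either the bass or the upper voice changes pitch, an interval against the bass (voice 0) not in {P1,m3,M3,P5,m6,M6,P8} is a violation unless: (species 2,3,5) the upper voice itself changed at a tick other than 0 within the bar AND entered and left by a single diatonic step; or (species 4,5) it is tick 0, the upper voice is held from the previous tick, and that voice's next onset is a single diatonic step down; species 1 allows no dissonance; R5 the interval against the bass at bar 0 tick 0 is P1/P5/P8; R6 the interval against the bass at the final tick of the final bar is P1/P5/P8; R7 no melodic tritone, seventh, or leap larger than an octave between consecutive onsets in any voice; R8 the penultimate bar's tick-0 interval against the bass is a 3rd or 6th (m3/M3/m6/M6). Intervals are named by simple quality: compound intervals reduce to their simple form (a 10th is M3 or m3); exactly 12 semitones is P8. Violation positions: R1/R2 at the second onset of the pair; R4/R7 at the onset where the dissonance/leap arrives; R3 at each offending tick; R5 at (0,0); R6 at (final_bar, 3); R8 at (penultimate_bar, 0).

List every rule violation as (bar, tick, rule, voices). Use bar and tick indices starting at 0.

(1, 2, R4, (0, 1))
(2, 0, R4, (0, 1))
(4, 0, R4, (0, 1))
(6, 0, R4, (0, 1))

bar 0: v0=D3 v1=D4 downbeat P8
bar 1: v0=B2 v1=D4 downbeat m3
bar 2: v0=C3 v1=F3 downbeat P4
bar 3: v0=A2 v1=A3 downbeat P8
bar 4: v0=B2 v1=C3 downbeat m2
bar 5: v0=D3 v1=G3 downbeat P4
bar 6: v0=C3 v1=F3 downbeat P4
bar 7: v0=E3 v1=G3 downbeat m3
bar 8: v0=D3 v1=D4 downbeat P8
  -> R4 @ bar 1 tick 2 v(0, 1): B2/F3 TT untreated
  -> R4 @ bar 2 tick 0 v(0, 1): C3/F3 P4 untreated
  -> R4 @ bar 4 tick 0 v(0, 1): B2/C3 m2 untreated
  -> R4 @ bar 6 tick 0 v(0, 1): C3/F3 P4 untreated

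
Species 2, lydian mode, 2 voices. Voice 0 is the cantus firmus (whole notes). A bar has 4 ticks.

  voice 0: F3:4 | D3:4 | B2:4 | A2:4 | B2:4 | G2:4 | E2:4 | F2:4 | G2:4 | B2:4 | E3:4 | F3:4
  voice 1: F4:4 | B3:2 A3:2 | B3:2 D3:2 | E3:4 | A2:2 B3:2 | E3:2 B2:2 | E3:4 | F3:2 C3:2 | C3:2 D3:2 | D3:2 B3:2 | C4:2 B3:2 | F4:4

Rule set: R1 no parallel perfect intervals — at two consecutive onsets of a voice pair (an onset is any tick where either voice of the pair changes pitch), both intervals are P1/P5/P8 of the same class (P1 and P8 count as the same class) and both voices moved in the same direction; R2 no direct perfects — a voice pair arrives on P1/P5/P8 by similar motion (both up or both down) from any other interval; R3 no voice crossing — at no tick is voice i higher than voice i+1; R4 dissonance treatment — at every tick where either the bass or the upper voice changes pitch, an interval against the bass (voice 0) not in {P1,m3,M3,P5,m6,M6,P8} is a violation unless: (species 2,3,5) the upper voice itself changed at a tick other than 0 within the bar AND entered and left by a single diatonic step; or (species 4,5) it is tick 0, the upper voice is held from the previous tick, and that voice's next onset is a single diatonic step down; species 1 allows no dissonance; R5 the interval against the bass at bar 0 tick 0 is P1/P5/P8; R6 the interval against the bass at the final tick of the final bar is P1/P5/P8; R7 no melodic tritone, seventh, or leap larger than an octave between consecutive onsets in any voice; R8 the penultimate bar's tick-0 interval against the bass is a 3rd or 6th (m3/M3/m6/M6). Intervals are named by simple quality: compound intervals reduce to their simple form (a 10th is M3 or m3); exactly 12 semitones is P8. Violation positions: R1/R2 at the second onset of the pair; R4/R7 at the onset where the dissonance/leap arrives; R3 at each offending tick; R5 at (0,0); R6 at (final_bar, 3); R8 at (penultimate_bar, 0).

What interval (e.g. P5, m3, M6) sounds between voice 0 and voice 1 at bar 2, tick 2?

voice 0=B2 voice 1=D3 -> m3

m3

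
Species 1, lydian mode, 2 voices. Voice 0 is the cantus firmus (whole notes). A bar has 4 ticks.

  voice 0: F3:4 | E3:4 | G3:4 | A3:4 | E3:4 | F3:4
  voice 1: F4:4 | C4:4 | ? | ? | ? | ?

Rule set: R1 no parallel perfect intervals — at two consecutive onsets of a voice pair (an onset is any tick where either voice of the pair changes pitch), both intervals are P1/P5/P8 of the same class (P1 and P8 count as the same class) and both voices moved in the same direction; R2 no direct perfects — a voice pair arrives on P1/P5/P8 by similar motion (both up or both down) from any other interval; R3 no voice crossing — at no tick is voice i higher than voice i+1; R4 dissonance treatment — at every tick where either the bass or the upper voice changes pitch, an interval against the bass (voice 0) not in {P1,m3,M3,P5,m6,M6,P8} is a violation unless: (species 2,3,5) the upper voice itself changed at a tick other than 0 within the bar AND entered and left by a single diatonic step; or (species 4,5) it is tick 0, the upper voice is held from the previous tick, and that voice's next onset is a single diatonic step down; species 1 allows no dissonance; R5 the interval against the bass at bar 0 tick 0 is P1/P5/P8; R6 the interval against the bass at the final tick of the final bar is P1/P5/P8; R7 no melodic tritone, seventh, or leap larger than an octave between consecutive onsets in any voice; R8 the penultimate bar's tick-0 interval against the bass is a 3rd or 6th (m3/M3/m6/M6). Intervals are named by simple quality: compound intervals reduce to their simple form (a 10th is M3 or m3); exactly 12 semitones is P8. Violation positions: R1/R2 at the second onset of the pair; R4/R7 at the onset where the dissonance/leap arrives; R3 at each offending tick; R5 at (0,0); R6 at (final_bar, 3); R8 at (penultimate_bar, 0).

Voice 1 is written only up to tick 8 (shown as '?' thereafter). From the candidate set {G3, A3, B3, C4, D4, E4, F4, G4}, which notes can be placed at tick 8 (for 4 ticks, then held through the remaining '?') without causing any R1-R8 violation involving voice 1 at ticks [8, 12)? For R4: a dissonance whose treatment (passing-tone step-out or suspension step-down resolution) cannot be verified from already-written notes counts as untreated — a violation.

G3: legal
A3: violates R4
B3: legal
C4: violates R4
D4: violates R2
E4: legal
F4: violates R4
G4: violates R2

{B3, E4, G3}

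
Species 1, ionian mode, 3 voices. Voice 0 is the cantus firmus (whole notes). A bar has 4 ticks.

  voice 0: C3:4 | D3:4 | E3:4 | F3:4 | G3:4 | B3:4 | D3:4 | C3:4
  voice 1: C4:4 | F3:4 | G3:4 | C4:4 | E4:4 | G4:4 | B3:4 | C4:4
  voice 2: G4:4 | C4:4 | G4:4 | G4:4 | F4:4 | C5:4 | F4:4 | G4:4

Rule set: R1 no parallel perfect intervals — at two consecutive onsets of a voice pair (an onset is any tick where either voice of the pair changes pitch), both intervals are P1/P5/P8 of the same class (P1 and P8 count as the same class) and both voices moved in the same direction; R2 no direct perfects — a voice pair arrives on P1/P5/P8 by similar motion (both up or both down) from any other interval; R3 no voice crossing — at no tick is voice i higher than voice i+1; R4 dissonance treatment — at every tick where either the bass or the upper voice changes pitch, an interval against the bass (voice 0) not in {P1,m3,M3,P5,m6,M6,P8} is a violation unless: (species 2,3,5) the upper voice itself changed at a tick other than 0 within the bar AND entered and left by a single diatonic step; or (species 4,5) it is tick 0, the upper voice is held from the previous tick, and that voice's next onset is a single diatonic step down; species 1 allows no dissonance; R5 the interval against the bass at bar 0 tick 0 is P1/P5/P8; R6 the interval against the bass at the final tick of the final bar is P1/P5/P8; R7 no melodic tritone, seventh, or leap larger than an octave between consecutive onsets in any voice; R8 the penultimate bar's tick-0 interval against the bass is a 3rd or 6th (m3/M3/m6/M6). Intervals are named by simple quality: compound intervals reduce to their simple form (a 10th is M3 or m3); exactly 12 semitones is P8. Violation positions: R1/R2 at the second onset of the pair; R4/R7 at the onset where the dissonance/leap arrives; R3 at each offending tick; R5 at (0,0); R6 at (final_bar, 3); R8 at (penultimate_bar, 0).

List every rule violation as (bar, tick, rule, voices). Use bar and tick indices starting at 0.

(1, 0, R1, (1, 2))
(1, 0, R4, (0, 2))
(2, 0, R2, (1, 2))
(3, 0, R2, (0, 1))
(3, 0, R4, (0, 2))
(4, 0, R4, (0, 2))
(5, 0, R4, (0, 2))
(7, 0, R2, (1, 2))

bar 0: v0=C3 v1=C4 v2=G4 downbeat P5
bar 1: v0=D3 v1=F3 v2=C4 downbeat m7
bar 2: v0=E3 v1=G3 v2=G4 downbeat m3
bar 3: v0=F3 v1=C4 v2=G4 downbeat M2
bar 4: v0=G3 v1=E4 v2=F4 downbeat m7
bar 5: v0=B3 v1=G4 v2=C5 downbeat m2
bar 6: v0=D3 v1=B3 v2=F4 downbeat m3
bar 7: v0=C3 v1=C4 v2=G4 downbeat P5
  -> R1 @ bar 1 tick 0 v(1, 2): C4/G4 P5 -> F3/C4 P5 similar
  -> R4 @ bar 1 tick 0 v(0, 2): D3/C4 m7 untreated
  -> R2 @ bar 2 tick 0 v(1, 2): F3/C4 P5 -> G3/G4 P8 similar
  -> R2 @ bar 3 tick 0 v(0, 1): E3/G3 m3 -> F3/C4 P5 similar
  -> R4 @ bar 3 tick 0 v(0, 2): F3/G4 M2 untreated
  -> R4 @ bar 4 tick 0 v(0, 2): G3/F4 m7 untreated
  -> R4 @ bar 5 tick 0 v(0, 2): B3/C5 m2 untreated
  -> R2 @ bar 7 tick 0 v(1, 2): B3/F4 TT -> C4/G4 P5 similar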